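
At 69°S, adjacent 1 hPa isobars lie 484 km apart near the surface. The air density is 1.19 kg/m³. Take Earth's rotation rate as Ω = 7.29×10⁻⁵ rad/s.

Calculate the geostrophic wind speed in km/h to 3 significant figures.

Coriolis parameter at 69°S:
f = 2Ω sin φ = 2 × 7.29×10⁻⁵ × sin 69° = 1.36×10⁻⁴ s⁻¹
Pressure gradient: |∂P/∂n| = 100 Pa / 484000 m = 2.07×10⁻⁴ Pa/m
Geostrophic balance (pressure-gradient force = Coriolis force):
V_g = (1/(fρ)) |∂P/∂n| = 2.07×10⁻⁴ / (1.36×10⁻⁴ × 1.19) = 1.28 m/s
Converting: 1.28 m/s × 3.6 = 4.59 km/h

4.59 km/h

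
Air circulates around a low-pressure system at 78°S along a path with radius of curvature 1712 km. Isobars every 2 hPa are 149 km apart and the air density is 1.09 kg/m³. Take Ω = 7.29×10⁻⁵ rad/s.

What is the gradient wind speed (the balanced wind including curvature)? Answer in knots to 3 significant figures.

16.2 knots

Coriolis parameter at 78°S:
f = 2Ω sin φ = 2 × 7.29×10⁻⁵ × sin 78° = 1.43×10⁻⁴ s⁻¹
Pressure gradient: |∂P/∂n| = 200 Pa / 149000 m = 1.34×10⁻³ Pa/m
Geostrophic speed: V_g = |∂P/∂n|/(fρ) = 1.34×10⁻³/(1.43×10⁻⁴ × 1.09) = 8.63 m/s
Around a low, centrifugal force acts outward with Coriolis, so pressure-gradient force balances both:
(1/ρ)|∂P/∂n| = fV + V²/R  →  V² + fR·V − fR·V_g = 0
With fR = 1.43×10⁻⁴ × 1712×10³ m = 244 m/s:
V = [−fR + √((fR)² + 4 fR V_g)]/2 = [−244 + √(244² + 4×244×8.63)]/2 = 8.35 m/s
Subgeostrophic (V < V_g = 8.63 m/s), as expected around a low.
Converting: 8.35 m/s × 1.944 = 16.2 knots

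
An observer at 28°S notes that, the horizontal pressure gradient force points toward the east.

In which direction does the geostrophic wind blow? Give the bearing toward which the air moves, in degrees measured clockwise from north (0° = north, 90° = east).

000°

The pressure-gradient force points toward the east (bearing 090°).
Geostrophic balance: in the Southern Hemisphere the Coriolis force deflects motion to the left, so the geostrophic wind blows 90° to the left of the pressure-gradient force (low pressure on the right).
Rotating 090° by 90° counterclockwise gives 000° — the wind blows toward the north.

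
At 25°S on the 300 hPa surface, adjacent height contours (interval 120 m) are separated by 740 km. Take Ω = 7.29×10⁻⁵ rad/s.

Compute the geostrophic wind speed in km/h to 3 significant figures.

92.9 km/h

Coriolis parameter at 25°S:
f = 2Ω sin φ = 2 × 7.29×10⁻⁵ × sin 25° = 6.16×10⁻⁵ s⁻¹
Height gradient: |∂Z/∂n| = 120 m / 740000 m = 1.62×10⁻⁴
On a pressure surface, geostrophic balance gives V_g = (g/f)|∂Z/∂n|:
V_g = 9.81 × 1.62×10⁻⁴ / 6.16×10⁻⁵ = 25.8 m/s
Converting: 25.8 m/s × 3.6 = 92.9 km/h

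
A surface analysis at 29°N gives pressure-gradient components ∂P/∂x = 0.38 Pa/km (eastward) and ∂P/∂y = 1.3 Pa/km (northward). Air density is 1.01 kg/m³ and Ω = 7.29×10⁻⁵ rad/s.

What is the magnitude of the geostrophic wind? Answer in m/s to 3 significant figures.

Coriolis parameter at 29°N:
f = 2Ω sin φ = 2 × 7.29×10⁻⁵ × sin 29° = 7.07×10⁻⁵ s⁻¹
Component geostrophic relations (x east, y north):
u_g = −(1/(fρ)) ∂P/∂y,  v_g = (1/(fρ)) ∂P/∂x
u_g = −(1.3×10⁻³)/(7.07×10⁻⁵ × 1.01) = −18.2 m/s;  v_g = (0.38×10⁻³)/(7.07×10⁻⁵ × 1.01) = 5.32 m/s
|V_g| = √(u_g² + v_g²) = 19.0 m/s

19.0 m/s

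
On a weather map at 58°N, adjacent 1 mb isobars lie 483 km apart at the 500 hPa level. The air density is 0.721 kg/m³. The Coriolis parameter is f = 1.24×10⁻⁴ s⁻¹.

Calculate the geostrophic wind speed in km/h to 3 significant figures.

8.34 km/h

Pressure gradient: |∂P/∂n| = 100 Pa / 483000 m = 2.07×10⁻⁴ Pa/m
Geostrophic balance (pressure-gradient force = Coriolis force):
V_g = (1/(fρ)) |∂P/∂n| = 2.07×10⁻⁴ / (1.24×10⁻⁴ × 0.721) = 2.32 m/s
Converting: 2.32 m/s × 3.6 = 8.34 km/h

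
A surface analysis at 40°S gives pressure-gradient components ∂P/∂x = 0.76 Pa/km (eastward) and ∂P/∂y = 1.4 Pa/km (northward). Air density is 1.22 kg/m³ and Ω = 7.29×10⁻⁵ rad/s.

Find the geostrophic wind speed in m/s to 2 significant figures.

Coriolis parameter at 40°S:
f = 2Ω sin φ = 2 × 7.29×10⁻⁵ × sin 40° = 9.37×10⁻⁵ s⁻¹
In the Southern Hemisphere f is negative: f = −9.37×10⁻⁵ s⁻¹.
Component geostrophic relations (x east, y north):
u_g = −(1/(fρ)) ∂P/∂y,  v_g = (1/(fρ)) ∂P/∂x
u_g = −(1.4×10⁻³)/(−9.37×10⁻⁵ × 1.22) = 12.2 m/s;  v_g = (0.76×10⁻³)/(−9.37×10⁻⁵ × 1.22) = −6.65 m/s
|V_g| = √(u_g² + v_g²) = 13.9 m/s

14 m/s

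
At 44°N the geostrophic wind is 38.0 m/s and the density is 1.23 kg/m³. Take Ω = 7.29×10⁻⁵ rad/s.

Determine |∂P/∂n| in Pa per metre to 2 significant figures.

4.7×10⁻³ Pa/m

Coriolis parameter at 44°N:
f = 2Ω sin φ = 2 × 7.29×10⁻⁵ × sin 44° = 1.01×10⁻⁴ s⁻¹
Geostrophic balance rearranged: |∂P/∂n| = f ρ V_g
|∂P/∂n| = 1.01×10⁻⁴ × 1.23 × 38.0 = 4.73×10⁻³ Pa/m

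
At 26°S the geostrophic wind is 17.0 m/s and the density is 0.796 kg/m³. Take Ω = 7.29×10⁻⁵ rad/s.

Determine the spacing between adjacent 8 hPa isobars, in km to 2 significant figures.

920 km

Coriolis parameter at 26°S:
f = 2Ω sin φ = 2 × 7.29×10⁻⁵ × sin 26° = 6.39×10⁻⁵ s⁻¹
Geostrophic balance rearranged: |∂P/∂n| = f ρ V_g
|∂P/∂n| = 6.39×10⁻⁵ × 0.796 × 17.0 = 8.65×10⁻⁴ Pa/m
Isobar spacing: Δn = ΔP/|∂P/∂n| = 800 Pa / 8.65×10⁻⁴ Pa/m = 924972 m ≈ 920 km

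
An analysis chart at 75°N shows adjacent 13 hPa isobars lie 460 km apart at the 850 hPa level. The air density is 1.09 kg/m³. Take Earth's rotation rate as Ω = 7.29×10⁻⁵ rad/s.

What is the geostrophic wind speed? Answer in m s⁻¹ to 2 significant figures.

18 m s⁻¹

Coriolis parameter at 75°N:
f = 2Ω sin φ = 2 × 7.29×10⁻⁵ × sin 75° = 1.41×10⁻⁴ s⁻¹
Pressure gradient: |∂P/∂n| = 1300 Pa / 460000 m = 2.83×10⁻³ Pa/m
Geostrophic balance (pressure-gradient force = Coriolis force):
V_g = (1/(fρ)) |∂P/∂n| = 2.83×10⁻³ / (1.41×10⁻⁴ × 1.09) = 18.4 m/s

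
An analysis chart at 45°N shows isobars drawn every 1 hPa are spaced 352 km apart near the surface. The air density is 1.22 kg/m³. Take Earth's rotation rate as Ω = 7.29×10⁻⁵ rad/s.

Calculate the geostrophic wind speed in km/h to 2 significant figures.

8.1 km/h

Coriolis parameter at 45°N:
f = 2Ω sin φ = 2 × 7.29×10⁻⁵ × sin 45° = 1.03×10⁻⁴ s⁻¹
Pressure gradient: |∂P/∂n| = 100 Pa / 352000 m = 2.84×10⁻⁴ Pa/m
Geostrophic balance (pressure-gradient force = Coriolis force):
V_g = (1/(fρ)) |∂P/∂n| = 2.84×10⁻⁴ / (1.03×10⁻⁴ × 1.22) = 2.26 m/s
Converting: 2.26 m/s × 3.6 = 8.1 km/h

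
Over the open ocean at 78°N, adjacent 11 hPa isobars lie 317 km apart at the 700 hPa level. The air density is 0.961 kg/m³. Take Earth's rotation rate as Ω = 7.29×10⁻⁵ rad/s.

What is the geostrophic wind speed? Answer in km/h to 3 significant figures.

Coriolis parameter at 78°N:
f = 2Ω sin φ = 2 × 7.29×10⁻⁵ × sin 78° = 1.43×10⁻⁴ s⁻¹
Pressure gradient: |∂P/∂n| = 1100 Pa / 317000 m = 3.47×10⁻³ Pa/m
Geostrophic balance (pressure-gradient force = Coriolis force):
V_g = (1/(fρ)) |∂P/∂n| = 3.47×10⁻³ / (1.43×10⁻⁴ × 0.961) = 25.3 m/s
Converting: 25.3 m/s × 3.6 = 91.1 km/h

91.1 km/h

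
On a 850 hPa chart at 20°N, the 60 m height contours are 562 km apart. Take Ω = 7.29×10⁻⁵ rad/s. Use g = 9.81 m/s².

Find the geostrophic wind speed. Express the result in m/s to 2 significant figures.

21 m/s

Coriolis parameter at 20°N:
f = 2Ω sin φ = 2 × 7.29×10⁻⁵ × sin 20° = 4.99×10⁻⁵ s⁻¹
Height gradient: |∂Z/∂n| = 60 m / 562000 m = 1.07×10⁻⁴
On a pressure surface, geostrophic balance gives V_g = (g/f)|∂Z/∂n|:
V_g = 9.81 × 1.07×10⁻⁴ / 4.99×10⁻⁵ = 21.0 m/s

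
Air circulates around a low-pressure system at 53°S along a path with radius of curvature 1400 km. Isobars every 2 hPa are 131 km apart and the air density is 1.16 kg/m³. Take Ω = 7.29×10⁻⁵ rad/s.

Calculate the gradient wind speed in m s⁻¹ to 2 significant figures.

11 m s⁻¹

Coriolis parameter at 53°S:
f = 2Ω sin φ = 2 × 7.29×10⁻⁵ × sin 53° = 1.16×10⁻⁴ s⁻¹
Pressure gradient: |∂P/∂n| = 200 Pa / 131000 m = 1.53×10⁻³ Pa/m
Geostrophic speed: V_g = |∂P/∂n|/(fρ) = 1.53×10⁻³/(1.16×10⁻⁴ × 1.16) = 11.3 m/s
Around a low, centrifugal force acts outward with Coriolis, so pressure-gradient force balances both:
(1/ρ)|∂P/∂n| = fV + V²/R  →  V² + fR·V − fR·V_g = 0
With fR = 1.16×10⁻⁴ × 1400×10³ m = 163 m/s:
V = [−fR + √((fR)² + 4 fR V_g)]/2 = [−163 + √(163² + 4×163×11.3)]/2 = 10.6 m/s
Subgeostrophic (V < V_g = 11.3 m/s), as expected around a low.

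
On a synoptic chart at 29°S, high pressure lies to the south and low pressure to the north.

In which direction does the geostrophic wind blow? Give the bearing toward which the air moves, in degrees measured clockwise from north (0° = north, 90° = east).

The pressure-gradient force points toward the north (bearing 000°).
Geostrophic balance: in the Southern Hemisphere the Coriolis force deflects motion to the left, so the geostrophic wind blows 90° to the left of the pressure-gradient force (low pressure on the right).
Rotating 000° by 90° counterclockwise gives 270° — the wind blows toward the west.

270°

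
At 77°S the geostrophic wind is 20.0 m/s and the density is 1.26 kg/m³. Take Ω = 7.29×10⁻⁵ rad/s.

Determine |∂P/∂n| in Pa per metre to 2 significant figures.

Coriolis parameter at 77°S:
f = 2Ω sin φ = 2 × 7.29×10⁻⁵ × sin 77° = 1.42×10⁻⁴ s⁻¹
Geostrophic balance rearranged: |∂P/∂n| = f ρ V_g
|∂P/∂n| = 1.42×10⁻⁴ × 1.26 × 20.0 = 3.58×10⁻³ Pa/m

3.6×10⁻³ Pa/m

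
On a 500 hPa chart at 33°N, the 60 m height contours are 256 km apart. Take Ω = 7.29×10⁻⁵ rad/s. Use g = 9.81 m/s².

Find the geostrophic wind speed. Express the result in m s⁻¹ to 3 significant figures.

Coriolis parameter at 33°N:
f = 2Ω sin φ = 2 × 7.29×10⁻⁵ × sin 33° = 7.94×10⁻⁵ s⁻¹
Height gradient: |∂Z/∂n| = 60 m / 256000 m = 2.34×10⁻⁴
On a pressure surface, geostrophic balance gives V_g = (g/f)|∂Z/∂n|:
V_g = 9.81 × 2.34×10⁻⁴ / 7.94×10⁻⁵ = 29.0 m/s

29.0 m s⁻¹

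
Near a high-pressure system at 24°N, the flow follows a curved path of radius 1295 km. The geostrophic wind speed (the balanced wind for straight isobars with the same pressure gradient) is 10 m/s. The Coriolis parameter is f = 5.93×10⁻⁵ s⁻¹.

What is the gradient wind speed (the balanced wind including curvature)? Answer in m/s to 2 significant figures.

12 m/s

Around a high, pressure-gradient force acts outward with centrifugal, so Coriolis balances both:
fV = (1/ρ)|∂P/∂n| + V²/R  →  V² − fR·V + fR·V_g = 0
With fR = 5.93×10⁻⁵ × 1295×10³ m = 76.8 m/s:
V = [fR − √((fR)² − 4 fR V_g)]/2 = [76.8 − √(76.8² − 4×76.8×10)]/2 = 11.8 m/s
Supergeostrophic (V > V_g = 10 m/s), as expected around a high.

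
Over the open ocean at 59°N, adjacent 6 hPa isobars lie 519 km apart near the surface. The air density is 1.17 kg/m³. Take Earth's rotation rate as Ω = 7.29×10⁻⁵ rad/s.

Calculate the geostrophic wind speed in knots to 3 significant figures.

Coriolis parameter at 59°N:
f = 2Ω sin φ = 2 × 7.29×10⁻⁵ × sin 59° = 1.25×10⁻⁴ s⁻¹
Pressure gradient: |∂P/∂n| = 600 Pa / 519000 m = 1.16×10⁻³ Pa/m
Geostrophic balance (pressure-gradient force = Coriolis force):
V_g = (1/(fρ)) |∂P/∂n| = 1.16×10⁻³ / (1.25×10⁻⁴ × 1.17) = 7.91 m/s
Converting: 7.91 m/s × 1.944 = 15.4 knots

15.4 knots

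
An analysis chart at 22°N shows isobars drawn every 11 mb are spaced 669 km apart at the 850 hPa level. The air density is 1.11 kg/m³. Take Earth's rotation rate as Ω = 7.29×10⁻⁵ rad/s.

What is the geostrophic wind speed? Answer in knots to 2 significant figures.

53 knots

Coriolis parameter at 22°N:
f = 2Ω sin φ = 2 × 7.29×10⁻⁵ × sin 22° = 5.46×10⁻⁵ s⁻¹
Pressure gradient: |∂P/∂n| = 1100 Pa / 669000 m = 1.64×10⁻³ Pa/m
Geostrophic balance (pressure-gradient force = Coriolis force):
V_g = (1/(fρ)) |∂P/∂n| = 1.64×10⁻³ / (5.46×10⁻⁵ × 1.11) = 27.1 m/s
Converting: 27.1 m/s × 1.944 = 53 knots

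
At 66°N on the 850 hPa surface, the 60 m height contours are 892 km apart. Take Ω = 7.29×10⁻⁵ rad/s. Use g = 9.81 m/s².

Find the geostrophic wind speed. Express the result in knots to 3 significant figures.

9.63 knots

Coriolis parameter at 66°N:
f = 2Ω sin φ = 2 × 7.29×10⁻⁵ × sin 66° = 1.33×10⁻⁴ s⁻¹
Height gradient: |∂Z/∂n| = 60 m / 892000 m = 6.73×10⁻⁵
On a pressure surface, geostrophic balance gives V_g = (g/f)|∂Z/∂n|:
V_g = 9.81 × 6.73×10⁻⁵ / 1.33×10⁻⁴ = 4.95 m/s
Converting: 4.95 m/s × 1.944 = 9.63 knots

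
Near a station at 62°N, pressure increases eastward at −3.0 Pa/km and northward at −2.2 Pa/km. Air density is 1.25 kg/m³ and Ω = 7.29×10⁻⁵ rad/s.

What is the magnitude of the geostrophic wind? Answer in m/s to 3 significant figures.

23.1 m/s

Coriolis parameter at 62°N:
f = 2Ω sin φ = 2 × 7.29×10⁻⁵ × sin 62° = 1.29×10⁻⁴ s⁻¹
Component geostrophic relations (x east, y north):
u_g = −(1/(fρ)) ∂P/∂y,  v_g = (1/(fρ)) ∂P/∂x
u_g = −(−2.2×10⁻³)/(1.29×10⁻⁴ × 1.25) = 13.7 m/s;  v_g = (−3.0×10⁻³)/(1.29×10⁻⁴ × 1.25) = −18.6 m/s
|V_g| = √(u_g² + v_g²) = 23.1 m/s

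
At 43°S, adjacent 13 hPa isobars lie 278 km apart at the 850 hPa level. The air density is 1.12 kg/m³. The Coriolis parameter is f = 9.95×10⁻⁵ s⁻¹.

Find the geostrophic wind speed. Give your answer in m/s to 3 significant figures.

Pressure gradient: |∂P/∂n| = 1300 Pa / 278000 m = 4.68×10⁻³ Pa/m
Geostrophic balance (pressure-gradient force = Coriolis force):
V_g = (1/(fρ)) |∂P/∂n| = 4.68×10⁻³ / (9.95×10⁻⁵ × 1.12) = 42.0 m/s

42.0 m/s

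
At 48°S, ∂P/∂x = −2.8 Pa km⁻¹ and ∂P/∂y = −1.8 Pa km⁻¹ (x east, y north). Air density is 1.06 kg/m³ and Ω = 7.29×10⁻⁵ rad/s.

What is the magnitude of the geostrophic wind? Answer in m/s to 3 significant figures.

29.0 m/s

Coriolis parameter at 48°S:
f = 2Ω sin φ = 2 × 7.29×10⁻⁵ × sin 48° = 1.08×10⁻⁴ s⁻¹
In the Southern Hemisphere f is negative: f = −1.08×10⁻⁴ s⁻¹.
Component geostrophic relations (x east, y north):
u_g = −(1/(fρ)) ∂P/∂y,  v_g = (1/(fρ)) ∂P/∂x
u_g = −(−1.8×10⁻³)/(−1.08×10⁻⁴ × 1.06) = −15.7 m/s;  v_g = (−2.8×10⁻³)/(−1.08×10⁻⁴ × 1.06) = 24.4 m/s
|V_g| = √(u_g² + v_g²) = 29.0 m/s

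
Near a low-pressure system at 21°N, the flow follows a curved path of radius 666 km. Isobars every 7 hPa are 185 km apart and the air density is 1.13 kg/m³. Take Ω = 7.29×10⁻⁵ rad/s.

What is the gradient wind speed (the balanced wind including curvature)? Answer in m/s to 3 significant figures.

Coriolis parameter at 21°N:
f = 2Ω sin φ = 2 × 7.29×10⁻⁵ × sin 21° = 5.23×10⁻⁵ s⁻¹
Pressure gradient: |∂P/∂n| = 700 Pa / 185000 m = 3.78×10⁻³ Pa/m
Geostrophic speed: V_g = |∂P/∂n|/(fρ) = 3.78×10⁻³/(5.23×10⁻⁵ × 1.13) = 64.1 m/s
Around a low, centrifugal force acts outward with Coriolis, so pressure-gradient force balances both:
(1/ρ)|∂P/∂n| = fV + V²/R  →  V² + fR·V − fR·V_g = 0
With fR = 5.23×10⁻⁵ × 666×10³ m = 34.8 m/s:
V = [−fR + √((fR)² + 4 fR V_g)]/2 = [−34.8 + √(34.8² + 4×34.8×64.1)]/2 = 32.9 m/s
Subgeostrophic (V < V_g = 64.1 m/s), as expected around a low.

32.9 m/s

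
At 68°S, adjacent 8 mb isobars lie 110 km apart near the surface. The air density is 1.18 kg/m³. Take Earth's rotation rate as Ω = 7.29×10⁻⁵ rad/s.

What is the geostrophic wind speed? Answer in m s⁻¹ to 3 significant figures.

Coriolis parameter at 68°S:
f = 2Ω sin φ = 2 × 7.29×10⁻⁵ × sin 68° = 1.35×10⁻⁴ s⁻¹
Pressure gradient: |∂P/∂n| = 800 Pa / 110000 m = 7.27×10⁻³ Pa/m
Geostrophic balance (pressure-gradient force = Coriolis force):
V_g = (1/(fρ)) |∂P/∂n| = 7.27×10⁻³ / (1.35×10⁻⁴ × 1.18) = 45.6 m/s

45.6 m s⁻¹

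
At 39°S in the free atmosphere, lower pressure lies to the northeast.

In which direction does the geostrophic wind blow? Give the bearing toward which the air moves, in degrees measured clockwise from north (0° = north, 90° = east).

The pressure-gradient force points toward the northeast (bearing 045°).
Geostrophic balance: in the Southern Hemisphere the Coriolis force deflects motion to the left, so the geostrophic wind blows 90° to the left of the pressure-gradient force (low pressure on the right).
Rotating 045° by 90° counterclockwise gives 315° — the wind blows toward the northwest.

315°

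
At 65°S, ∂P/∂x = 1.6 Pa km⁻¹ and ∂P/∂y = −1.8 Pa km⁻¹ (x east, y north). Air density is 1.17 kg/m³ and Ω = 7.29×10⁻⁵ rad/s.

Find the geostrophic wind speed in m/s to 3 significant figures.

15.6 m/s

Coriolis parameter at 65°S:
f = 2Ω sin φ = 2 × 7.29×10⁻⁵ × sin 65° = 1.32×10⁻⁴ s⁻¹
In the Southern Hemisphere f is negative: f = −1.32×10⁻⁴ s⁻¹.
Component geostrophic relations (x east, y north):
u_g = −(1/(fρ)) ∂P/∂y,  v_g = (1/(fρ)) ∂P/∂x
u_g = −(−1.8×10⁻³)/(−1.32×10⁻⁴ × 1.17) = −11.6 m/s;  v_g = (1.6×10⁻³)/(−1.32×10⁻⁴ × 1.17) = −10.3 m/s
|V_g| = √(u_g² + v_g²) = 15.6 m/s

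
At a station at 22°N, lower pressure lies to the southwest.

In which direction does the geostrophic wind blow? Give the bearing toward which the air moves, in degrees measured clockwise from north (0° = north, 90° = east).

315°

The pressure-gradient force points toward the southwest (bearing 225°).
Geostrophic balance: in the Northern Hemisphere the Coriolis force deflects motion to the right, so the geostrophic wind blows 90° to the right of the pressure-gradient force (low pressure on the left).
Rotating 225° by 90° clockwise gives 315° — the wind blows toward the northwest.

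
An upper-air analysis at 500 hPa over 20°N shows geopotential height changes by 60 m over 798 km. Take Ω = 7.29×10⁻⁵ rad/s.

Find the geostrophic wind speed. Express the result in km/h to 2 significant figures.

Coriolis parameter at 20°N:
f = 2Ω sin φ = 2 × 7.29×10⁻⁵ × sin 20° = 4.99×10⁻⁵ s⁻¹
Height gradient: |∂Z/∂n| = 60 m / 798000 m = 7.52×10⁻⁵
On a pressure surface, geostrophic balance gives V_g = (g/f)|∂Z/∂n|:
V_g = 9.81 × 7.52×10⁻⁵ / 4.99×10⁻⁵ = 14.8 m/s
Converting: 14.8 m/s × 3.6 = 53 km/h

53 km/h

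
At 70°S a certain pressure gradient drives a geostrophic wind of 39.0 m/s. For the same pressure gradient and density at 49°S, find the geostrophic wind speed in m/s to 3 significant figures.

48.6 m/s

With the same pressure gradient and density, V_g ∝ 1/f ∝ 1/sin φ.
V₂ = V₁ · sin φ₁ / sin φ₂ = 39.0 × sin 70° / sin 49°
V₂ = 39.0 × 0.9397/0.7547 = 48.6 m/s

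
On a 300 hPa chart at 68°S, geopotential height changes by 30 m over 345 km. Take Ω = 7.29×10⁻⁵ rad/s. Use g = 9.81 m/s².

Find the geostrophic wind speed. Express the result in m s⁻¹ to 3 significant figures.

6.31 m s⁻¹

Coriolis parameter at 68°S:
f = 2Ω sin φ = 2 × 7.29×10⁻⁵ × sin 68° = 1.35×10⁻⁴ s⁻¹
Height gradient: |∂Z/∂n| = 30 m / 345000 m = 8.70×10⁻⁵
On a pressure surface, geostrophic balance gives V_g = (g/f)|∂Z/∂n|:
V_g = 9.81 × 8.70×10⁻⁵ / 1.35×10⁻⁴ = 6.31 m/s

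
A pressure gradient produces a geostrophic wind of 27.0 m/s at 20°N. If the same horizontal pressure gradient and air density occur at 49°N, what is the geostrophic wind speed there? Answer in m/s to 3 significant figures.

With the same pressure gradient and density, V_g ∝ 1/f ∝ 1/sin φ.
V₂ = V₁ · sin φ₁ / sin φ₂ = 27.0 × sin 20° / sin 49°
V₂ = 27.0 × 0.3420/0.7547 = 12.2 m/s

12.2 m/s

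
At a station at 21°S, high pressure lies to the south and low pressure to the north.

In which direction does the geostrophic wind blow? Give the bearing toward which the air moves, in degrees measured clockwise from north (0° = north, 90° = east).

The pressure-gradient force points toward the north (bearing 000°).
Geostrophic balance: in the Southern Hemisphere the Coriolis force deflects motion to the left, so the geostrophic wind blows 90° to the left of the pressure-gradient force (low pressure on the right).
Rotating 000° by 90° counterclockwise gives 270° — the wind blows toward the west.

270°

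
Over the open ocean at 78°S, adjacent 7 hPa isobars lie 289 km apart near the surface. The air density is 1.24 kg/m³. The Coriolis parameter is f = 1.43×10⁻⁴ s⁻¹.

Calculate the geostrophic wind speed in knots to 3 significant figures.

Pressure gradient: |∂P/∂n| = 700 Pa / 289000 m = 2.42×10⁻³ Pa/m
Geostrophic balance (pressure-gradient force = Coriolis force):
V_g = (1/(fρ)) |∂P/∂n| = 2.42×10⁻³ / (1.43×10⁻⁴ × 1.24) = 13.7 m/s
Converting: 13.7 m/s × 1.944 = 26.6 knots

26.6 knots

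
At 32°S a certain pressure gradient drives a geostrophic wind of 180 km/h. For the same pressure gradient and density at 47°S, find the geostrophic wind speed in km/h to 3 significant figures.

130 km/h

With the same pressure gradient and density, V_g ∝ 1/f ∝ 1/sin φ.
V₂ = V₁ · sin φ₁ / sin φ₂ = 180 × sin 32° / sin 47°
V₂ = 180 × 0.5299/0.7314 = 130 km/h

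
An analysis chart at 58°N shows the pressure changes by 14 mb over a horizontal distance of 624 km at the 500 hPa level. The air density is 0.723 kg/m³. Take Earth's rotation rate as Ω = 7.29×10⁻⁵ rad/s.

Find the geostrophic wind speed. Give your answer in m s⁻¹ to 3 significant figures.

Coriolis parameter at 58°N:
f = 2Ω sin φ = 2 × 7.29×10⁻⁵ × sin 58° = 1.24×10⁻⁴ s⁻¹
Pressure gradient: |∂P/∂n| = 1400 Pa / 624000 m = 2.24×10⁻³ Pa/m
Geostrophic balance (pressure-gradient force = Coriolis force):
V_g = (1/(fρ)) |∂P/∂n| = 2.24×10⁻³ / (1.24×10⁻⁴ × 0.723) = 25.1 m/s

25.1 m s⁻¹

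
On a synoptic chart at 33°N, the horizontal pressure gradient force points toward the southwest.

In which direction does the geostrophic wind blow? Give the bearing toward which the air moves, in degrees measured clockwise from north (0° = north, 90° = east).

The pressure-gradient force points toward the southwest (bearing 225°).
Geostrophic balance: in the Northern Hemisphere the Coriolis force deflects motion to the right, so the geostrophic wind blows 90° to the right of the pressure-gradient force (low pressure on the left).
Rotating 225° by 90° clockwise gives 315° — the wind blows toward the northwest.

315°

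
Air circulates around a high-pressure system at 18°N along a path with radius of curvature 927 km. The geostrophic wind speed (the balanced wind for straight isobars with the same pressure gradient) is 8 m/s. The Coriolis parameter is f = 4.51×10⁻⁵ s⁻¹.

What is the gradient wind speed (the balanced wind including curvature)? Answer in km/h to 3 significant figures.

Around a high, pressure-gradient force acts outward with centrifugal, so Coriolis balances both:
fV = (1/ρ)|∂P/∂n| + V²/R  →  V² − fR·V + fR·V_g = 0
With fR = 4.51×10⁻⁵ × 927×10³ m = 41.8 m/s:
V = [fR − √((fR)² − 4 fR V_g)]/2 = [41.8 − √(41.8² − 4×41.8×8)]/2 = 10.8 m/s
Supergeostrophic (V > V_g = 8 m/s), as expected around a high.
Converting: 10.8 m/s × 3.6 = 38.8 km/h

38.8 km/h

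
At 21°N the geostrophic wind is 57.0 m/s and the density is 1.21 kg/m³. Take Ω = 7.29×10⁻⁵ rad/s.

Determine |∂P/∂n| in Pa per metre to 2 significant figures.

Coriolis parameter at 21°N:
f = 2Ω sin φ = 2 × 7.29×10⁻⁵ × sin 21° = 5.23×10⁻⁵ s⁻¹
Geostrophic balance rearranged: |∂P/∂n| = f ρ V_g
|∂P/∂n| = 5.23×10⁻⁵ × 1.21 × 57.0 = 3.60×10⁻³ Pa/m

3.6×10⁻³ Pa/m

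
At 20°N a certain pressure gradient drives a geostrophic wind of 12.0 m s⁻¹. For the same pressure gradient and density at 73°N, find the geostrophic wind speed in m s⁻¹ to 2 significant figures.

4.3 m s⁻¹

With the same pressure gradient and density, V_g ∝ 1/f ∝ 1/sin φ.
V₂ = V₁ · sin φ₁ / sin φ₂ = 12.0 × sin 20° / sin 73°
V₂ = 12.0 × 0.3420/0.9563 = 4.3 m s⁻¹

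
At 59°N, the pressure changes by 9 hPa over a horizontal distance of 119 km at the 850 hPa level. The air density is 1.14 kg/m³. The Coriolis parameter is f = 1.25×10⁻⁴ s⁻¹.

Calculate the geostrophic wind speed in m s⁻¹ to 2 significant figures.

Pressure gradient: |∂P/∂n| = 900 Pa / 119000 m = 7.56×10⁻³ Pa/m
Geostrophic balance (pressure-gradient force = Coriolis force):
V_g = (1/(fρ)) |∂P/∂n| = 7.56×10⁻³ / (1.25×10⁻⁴ × 1.14) = 53.1 m/s

53 m s⁻¹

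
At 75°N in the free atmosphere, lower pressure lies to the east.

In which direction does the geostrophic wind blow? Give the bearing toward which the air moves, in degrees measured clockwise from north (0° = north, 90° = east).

The pressure-gradient force points toward the east (bearing 090°).
Geostrophic balance: in the Northern Hemisphere the Coriolis force deflects motion to the right, so the geostrophic wind blows 90° to the right of the pressure-gradient force (low pressure on the left).
Rotating 090° by 90° clockwise gives 180° — the wind blows toward the south.

180°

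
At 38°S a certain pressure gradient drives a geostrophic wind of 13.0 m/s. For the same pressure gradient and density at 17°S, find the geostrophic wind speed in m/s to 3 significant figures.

27.4 m/s

With the same pressure gradient and density, V_g ∝ 1/f ∝ 1/sin φ.
V₂ = V₁ · sin φ₁ / sin φ₂ = 13.0 × sin 38° / sin 17°
V₂ = 13.0 × 0.6157/0.2924 = 27.4 m/s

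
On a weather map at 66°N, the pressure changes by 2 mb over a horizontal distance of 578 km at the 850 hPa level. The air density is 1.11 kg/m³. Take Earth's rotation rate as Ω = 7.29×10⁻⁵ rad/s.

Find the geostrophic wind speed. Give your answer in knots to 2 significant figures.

Coriolis parameter at 66°N:
f = 2Ω sin φ = 2 × 7.29×10⁻⁵ × sin 66° = 1.33×10⁻⁴ s⁻¹
Pressure gradient: |∂P/∂n| = 200 Pa / 578000 m = 3.46×10⁻⁴ Pa/m
Geostrophic balance (pressure-gradient force = Coriolis force):
V_g = (1/(fρ)) |∂P/∂n| = 3.46×10⁻⁴ / (1.33×10⁻⁴ × 1.11) = 2.34 m/s
Converting: 2.34 m/s × 1.944 = 4.5 knots

4.5 knots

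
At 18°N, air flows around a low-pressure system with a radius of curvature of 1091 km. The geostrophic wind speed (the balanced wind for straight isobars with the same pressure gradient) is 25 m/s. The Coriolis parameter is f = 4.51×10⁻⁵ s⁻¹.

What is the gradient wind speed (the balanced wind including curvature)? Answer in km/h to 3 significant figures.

65.7 km/h

Around a low, centrifugal force acts outward with Coriolis, so pressure-gradient force balances both:
(1/ρ)|∂P/∂n| = fV + V²/R  →  V² + fR·V − fR·V_g = 0
With fR = 4.51×10⁻⁵ × 1091×10³ m = 49.2 m/s:
V = [−fR + √((fR)² + 4 fR V_g)]/2 = [−49.2 + √(49.2² + 4×49.2×25)]/2 = 18.2 m/s
Subgeostrophic (V < V_g = 25 m/s), as expected around a low.
Converting: 18.2 m/s × 3.6 = 65.7 km/h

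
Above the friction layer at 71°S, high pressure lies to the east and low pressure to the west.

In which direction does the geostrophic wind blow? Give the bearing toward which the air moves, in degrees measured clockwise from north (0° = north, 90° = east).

180°

The pressure-gradient force points toward the west (bearing 270°).
Geostrophic balance: in the Southern Hemisphere the Coriolis force deflects motion to the left, so the geostrophic wind blows 90° to the left of the pressure-gradient force (low pressure on the right).
Rotating 270° by 90° counterclockwise gives 180° — the wind blows toward the south.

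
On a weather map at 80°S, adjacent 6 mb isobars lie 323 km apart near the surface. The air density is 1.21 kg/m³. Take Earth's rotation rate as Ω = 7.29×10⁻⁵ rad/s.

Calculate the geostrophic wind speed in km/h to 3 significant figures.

38.5 km/h

Coriolis parameter at 80°S:
f = 2Ω sin φ = 2 × 7.29×10⁻⁵ × sin 80° = 1.44×10⁻⁴ s⁻¹
Pressure gradient: |∂P/∂n| = 600 Pa / 323000 m = 1.86×10⁻³ Pa/m
Geostrophic balance (pressure-gradient force = Coriolis force):
V_g = (1/(fρ)) |∂P/∂n| = 1.86×10⁻³ / (1.44×10⁻⁴ × 1.21) = 10.7 m/s
Converting: 10.7 m/s × 3.6 = 38.5 km/h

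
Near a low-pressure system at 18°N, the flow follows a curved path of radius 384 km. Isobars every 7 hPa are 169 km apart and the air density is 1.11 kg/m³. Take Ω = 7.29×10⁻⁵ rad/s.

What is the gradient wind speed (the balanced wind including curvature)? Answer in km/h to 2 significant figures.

Coriolis parameter at 18°N:
f = 2Ω sin φ = 2 × 7.29×10⁻⁵ × sin 18° = 4.51×10⁻⁵ s⁻¹
Pressure gradient: |∂P/∂n| = 700 Pa / 169000 m = 4.14×10⁻³ Pa/m
Geostrophic speed: V_g = |∂P/∂n|/(fρ) = 4.14×10⁻³/(4.51×10⁻⁵ × 1.11) = 82.8 m/s
Around a low, centrifugal force acts outward with Coriolis, so pressure-gradient force balances both:
(1/ρ)|∂P/∂n| = fV + V²/R  →  V² + fR·V − fR·V_g = 0
With fR = 4.51×10⁻⁵ × 384×10³ m = 17.3 m/s:
V = [−fR + √((fR)² + 4 fR V_g)]/2 = [−17.3 + √(17.3² + 4×17.3×82.8)]/2 = 30.2 m/s
Subgeostrophic (V < V_g = 82.8 m/s), as expected around a low.
Converting: 30.2 m/s × 3.6 = 110 km/h

110 km/h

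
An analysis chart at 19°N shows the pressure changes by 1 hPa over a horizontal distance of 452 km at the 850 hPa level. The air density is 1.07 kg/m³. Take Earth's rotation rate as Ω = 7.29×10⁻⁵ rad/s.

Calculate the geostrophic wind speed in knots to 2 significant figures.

Coriolis parameter at 19°N:
f = 2Ω sin φ = 2 × 7.29×10⁻⁵ × sin 19° = 4.75×10⁻⁵ s⁻¹
Pressure gradient: |∂P/∂n| = 100 Pa / 452000 m = 2.21×10⁻⁴ Pa/m
Geostrophic balance (pressure-gradient force = Coriolis force):
V_g = (1/(fρ)) |∂P/∂n| = 2.21×10⁻⁴ / (4.75×10⁻⁵ × 1.07) = 4.36 m/s
Converting: 4.36 m/s × 1.944 = 8.5 knots

8.5 knots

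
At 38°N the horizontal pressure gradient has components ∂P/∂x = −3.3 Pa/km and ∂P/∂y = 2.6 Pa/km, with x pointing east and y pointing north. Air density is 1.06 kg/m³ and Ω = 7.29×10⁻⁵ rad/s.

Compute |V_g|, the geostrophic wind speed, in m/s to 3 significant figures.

Coriolis parameter at 38°N:
f = 2Ω sin φ = 2 × 7.29×10⁻⁵ × sin 38° = 8.98×10⁻⁵ s⁻¹
Component geostrophic relations (x east, y north):
u_g = −(1/(fρ)) ∂P/∂y,  v_g = (1/(fρ)) ∂P/∂x
u_g = −(2.6×10⁻³)/(8.98×10⁻⁵ × 1.06) = −27.3 m/s;  v_g = (−3.3×10⁻³)/(8.98×10⁻⁵ × 1.06) = −34.7 m/s
|V_g| = √(u_g² + v_g²) = 44.2 m/s

44.2 m/s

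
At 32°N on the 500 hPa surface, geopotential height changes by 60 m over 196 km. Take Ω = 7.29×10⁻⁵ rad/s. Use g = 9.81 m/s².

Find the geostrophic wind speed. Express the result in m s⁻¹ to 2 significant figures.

Coriolis parameter at 32°N:
f = 2Ω sin φ = 2 × 7.29×10⁻⁵ × sin 32° = 7.73×10⁻⁵ s⁻¹
Height gradient: |∂Z/∂n| = 60 m / 196000 m = 3.06×10⁻⁴
On a pressure surface, geostrophic balance gives V_g = (g/f)|∂Z/∂n|:
V_g = 9.81 × 3.06×10⁻⁴ / 7.73×10⁻⁵ = 38.9 m/s

39 m s⁻¹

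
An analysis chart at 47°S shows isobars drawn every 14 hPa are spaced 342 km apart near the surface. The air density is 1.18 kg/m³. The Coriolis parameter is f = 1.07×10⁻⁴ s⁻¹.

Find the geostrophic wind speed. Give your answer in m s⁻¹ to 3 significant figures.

32.4 m s⁻¹

Pressure gradient: |∂P/∂n| = 1400 Pa / 342000 m = 4.09×10⁻³ Pa/m
Geostrophic balance (pressure-gradient force = Coriolis force):
V_g = (1/(fρ)) |∂P/∂n| = 4.09×10⁻³ / (1.07×10⁻⁴ × 1.18) = 32.4 m/s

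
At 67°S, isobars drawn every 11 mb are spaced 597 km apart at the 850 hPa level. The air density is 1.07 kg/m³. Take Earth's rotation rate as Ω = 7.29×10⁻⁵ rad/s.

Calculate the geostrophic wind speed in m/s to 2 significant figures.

13 m/s

Coriolis parameter at 67°S:
f = 2Ω sin φ = 2 × 7.29×10⁻⁵ × sin 67° = 1.34×10⁻⁴ s⁻¹
Pressure gradient: |∂P/∂n| = 1100 Pa / 597000 m = 1.84×10⁻³ Pa/m
Geostrophic balance (pressure-gradient force = Coriolis force):
V_g = (1/(fρ)) |∂P/∂n| = 1.84×10⁻³ / (1.34×10⁻⁴ × 1.07) = 12.8 m/s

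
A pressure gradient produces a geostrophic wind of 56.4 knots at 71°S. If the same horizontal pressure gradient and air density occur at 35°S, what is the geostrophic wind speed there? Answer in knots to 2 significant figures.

With the same pressure gradient and density, V_g ∝ 1/f ∝ 1/sin φ.
V₂ = V₁ · sin φ₁ / sin φ₂ = 56.4 × sin 71° / sin 35°
V₂ = 56.4 × 0.9455/0.5736 = 93 knots

93 knots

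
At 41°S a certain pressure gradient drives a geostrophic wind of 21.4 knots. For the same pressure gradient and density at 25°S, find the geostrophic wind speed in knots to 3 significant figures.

With the same pressure gradient and density, V_g ∝ 1/f ∝ 1/sin φ.
V₂ = V₁ · sin φ₁ / sin φ₂ = 21.4 × sin 41° / sin 25°
V₂ = 21.4 × 0.6561/0.4226 = 33.2 knots

33.2 knots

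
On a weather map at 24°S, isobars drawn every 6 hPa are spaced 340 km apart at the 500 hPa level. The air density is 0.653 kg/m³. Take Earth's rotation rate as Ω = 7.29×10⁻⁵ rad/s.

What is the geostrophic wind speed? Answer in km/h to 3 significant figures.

Coriolis parameter at 24°S:
f = 2Ω sin φ = 2 × 7.29×10⁻⁵ × sin 24° = 5.93×10⁻⁵ s⁻¹
Pressure gradient: |∂P/∂n| = 600 Pa / 340000 m = 1.76×10⁻³ Pa/m
Geostrophic balance (pressure-gradient force = Coriolis force):
V_g = (1/(fρ)) |∂P/∂n| = 1.76×10⁻³ / (5.93×10⁻⁵ × 0.653) = 45.6 m/s
Converting: 45.6 m/s × 3.6 = 164 km/h

164 km/h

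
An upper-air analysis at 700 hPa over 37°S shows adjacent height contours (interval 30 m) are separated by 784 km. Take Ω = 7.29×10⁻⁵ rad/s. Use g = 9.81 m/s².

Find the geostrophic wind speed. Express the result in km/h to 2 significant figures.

Coriolis parameter at 37°S:
f = 2Ω sin φ = 2 × 7.29×10⁻⁵ × sin 37° = 8.77×10⁻⁵ s⁻¹
Height gradient: |∂Z/∂n| = 30 m / 784000 m = 3.83×10⁻⁵
On a pressure surface, geostrophic balance gives V_g = (g/f)|∂Z/∂n|:
V_g = 9.81 × 3.83×10⁻⁵ / 8.77×10⁻⁵ = 4.28 m/s
Converting: 4.28 m/s × 3.6 = 15 km/h

15 km/h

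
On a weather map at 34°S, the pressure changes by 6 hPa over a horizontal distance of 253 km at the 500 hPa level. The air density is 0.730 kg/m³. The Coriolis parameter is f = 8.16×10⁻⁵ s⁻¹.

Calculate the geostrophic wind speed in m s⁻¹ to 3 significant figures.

39.8 m s⁻¹

Pressure gradient: |∂P/∂n| = 600 Pa / 253000 m = 2.37×10⁻³ Pa/m
Geostrophic balance (pressure-gradient force = Coriolis force):
V_g = (1/(fρ)) |∂P/∂n| = 2.37×10⁻³ / (8.16×10⁻⁵ × 0.730) = 39.8 m/s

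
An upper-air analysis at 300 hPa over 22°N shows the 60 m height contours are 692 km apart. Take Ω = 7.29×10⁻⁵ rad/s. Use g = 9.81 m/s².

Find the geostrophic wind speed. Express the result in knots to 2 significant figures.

Coriolis parameter at 22°N:
f = 2Ω sin φ = 2 × 7.29×10⁻⁵ × sin 22° = 5.46×10⁻⁵ s⁻¹
Height gradient: |∂Z/∂n| = 60 m / 692000 m = 8.67×10⁻⁵
On a pressure surface, geostrophic balance gives V_g = (g/f)|∂Z/∂n|:
V_g = 9.81 × 8.67×10⁻⁵ / 5.46×10⁻⁵ = 15.6 m/s
Converting: 15.6 m/s × 1.944 = 30 knots

30 knots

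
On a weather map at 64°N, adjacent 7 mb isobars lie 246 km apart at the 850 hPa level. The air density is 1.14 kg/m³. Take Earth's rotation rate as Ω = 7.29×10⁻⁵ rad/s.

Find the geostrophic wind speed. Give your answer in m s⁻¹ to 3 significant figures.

Coriolis parameter at 64°N:
f = 2Ω sin φ = 2 × 7.29×10⁻⁵ × sin 64° = 1.31×10⁻⁴ s⁻¹
Pressure gradient: |∂P/∂n| = 700 Pa / 246000 m = 2.85×10⁻³ Pa/m
Geostrophic balance (pressure-gradient force = Coriolis force):
V_g = (1/(fρ)) |∂P/∂n| = 2.85×10⁻³ / (1.31×10⁻⁴ × 1.14) = 19.0 m/s

19.0 m s⁻¹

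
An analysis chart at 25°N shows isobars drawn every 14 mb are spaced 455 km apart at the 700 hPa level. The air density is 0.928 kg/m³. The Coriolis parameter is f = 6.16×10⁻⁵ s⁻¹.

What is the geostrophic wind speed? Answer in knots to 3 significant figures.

Pressure gradient: |∂P/∂n| = 1400 Pa / 455000 m = 3.08×10⁻³ Pa/m
Geostrophic balance (pressure-gradient force = Coriolis force):
V_g = (1/(fρ)) |∂P/∂n| = 3.08×10⁻³ / (6.16×10⁻⁵ × 0.928) = 53.8 m/s
Converting: 53.8 m/s × 1.944 = 105 knots

105 knots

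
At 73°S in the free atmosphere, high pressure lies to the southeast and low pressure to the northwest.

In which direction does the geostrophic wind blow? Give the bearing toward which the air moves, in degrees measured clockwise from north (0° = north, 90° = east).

The pressure-gradient force points toward the northwest (bearing 315°).
Geostrophic balance: in the Southern Hemisphere the Coriolis force deflects motion to the left, so the geostrophic wind blows 90° to the left of the pressure-gradient force (low pressure on the right).
Rotating 315° by 90° counterclockwise gives 225° — the wind blows toward the southwest.

225°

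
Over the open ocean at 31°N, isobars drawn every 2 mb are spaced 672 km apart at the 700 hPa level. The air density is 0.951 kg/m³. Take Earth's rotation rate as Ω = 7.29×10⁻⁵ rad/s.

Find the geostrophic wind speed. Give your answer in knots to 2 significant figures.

Coriolis parameter at 31°N:
f = 2Ω sin φ = 2 × 7.29×10⁻⁵ × sin 31° = 7.51×10⁻⁵ s⁻¹
Pressure gradient: |∂P/∂n| = 200 Pa / 672000 m = 2.98×10⁻⁴ Pa/m
Geostrophic balance (pressure-gradient force = Coriolis force):
V_g = (1/(fρ)) |∂P/∂n| = 2.98×10⁻⁴ / (7.51×10⁻⁵ × 0.951) = 4.17 m/s
Converting: 4.17 m/s × 1.944 = 8.1 knots

8.1 knots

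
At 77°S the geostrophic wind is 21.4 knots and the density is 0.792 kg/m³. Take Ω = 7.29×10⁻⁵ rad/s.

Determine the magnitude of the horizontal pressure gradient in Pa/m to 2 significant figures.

Coriolis parameter at 77°S:
f = 2Ω sin φ = 2 × 7.29×10⁻⁵ × sin 77° = 1.42×10⁻⁴ s⁻¹
Wind speed in SI: 21.4 knots = 11.0 m/s
Geostrophic balance rearranged: |∂P/∂n| = f ρ V_g
|∂P/∂n| = 1.42×10⁻⁴ × 0.792 × 11.0 = 1.24×10⁻³ Pa/m

1.2×10⁻³ Pa/m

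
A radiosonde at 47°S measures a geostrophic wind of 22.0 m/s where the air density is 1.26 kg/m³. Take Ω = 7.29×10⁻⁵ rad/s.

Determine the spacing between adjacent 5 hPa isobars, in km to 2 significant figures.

170 km

Coriolis parameter at 47°S:
f = 2Ω sin φ = 2 × 7.29×10⁻⁵ × sin 47° = 1.07×10⁻⁴ s⁻¹
Geostrophic balance rearranged: |∂P/∂n| = f ρ V_g
|∂P/∂n| = 1.07×10⁻⁴ × 1.26 × 22.0 = 2.96×10⁻³ Pa/m
Isobar spacing: Δn = ΔP/|∂P/∂n| = 500 Pa / 2.96×10⁻³ Pa/m = 169158 m ≈ 170 km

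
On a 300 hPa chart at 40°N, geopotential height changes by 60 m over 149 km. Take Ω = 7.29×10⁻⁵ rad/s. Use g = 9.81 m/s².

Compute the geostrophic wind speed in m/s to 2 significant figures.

42 m/s

Coriolis parameter at 40°N:
f = 2Ω sin φ = 2 × 7.29×10⁻⁵ × sin 40° = 9.37×10⁻⁵ s⁻¹
Height gradient: |∂Z/∂n| = 60 m / 149000 m = 4.03×10⁻⁴
On a pressure surface, geostrophic balance gives V_g = (g/f)|∂Z/∂n|:
V_g = 9.81 × 4.03×10⁻⁴ / 9.37×10⁻⁵ = 42.2 m/s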